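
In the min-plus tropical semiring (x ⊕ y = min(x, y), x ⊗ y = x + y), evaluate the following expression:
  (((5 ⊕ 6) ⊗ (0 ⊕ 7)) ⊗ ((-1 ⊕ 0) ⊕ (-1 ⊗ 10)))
(((5 ⊕ 6) ⊗ (0 ⊕ 7)) ⊗ ((-1 ⊕ 0) ⊕ (-1 ⊗ 10))) = 4

Expand innermost to outermost. Recall ⊕ takes the minimum of its arguments and ⊗ takes their sum. Working out the expression (((5 ⊕ 6) ⊗ (0 ⊕ 7)) ⊗ ((-1 ⊕ 0) ⊕ (-1 ⊗ 10))) gives 4.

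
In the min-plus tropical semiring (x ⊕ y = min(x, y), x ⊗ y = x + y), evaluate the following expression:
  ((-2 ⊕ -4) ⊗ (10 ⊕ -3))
((-2 ⊕ -4) ⊗ (10 ⊕ -3)) = -7

Expand innermost to outermost. Recall ⊕ takes the minimum of its arguments and ⊗ takes their sum. Working out the expression ((-2 ⊕ -4) ⊗ (10 ⊕ -3)) gives -7.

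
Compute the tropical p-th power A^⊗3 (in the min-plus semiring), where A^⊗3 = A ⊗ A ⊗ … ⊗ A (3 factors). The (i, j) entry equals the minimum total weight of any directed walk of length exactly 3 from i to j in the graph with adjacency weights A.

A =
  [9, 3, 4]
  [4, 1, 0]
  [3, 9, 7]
A^⊗3 =
  [6, 5, 4]
  [4, 3, 2]
  [10, 7, 6]

Each entry (A^⊗3)_ij equals the minimum over all length-3 walks i = v_0 → v_1 → … → v_3 = j of Σ_t A[v_t][v_{t+1}]. For example, for (i, j) = (0, 2) we minimise over 9 possible intermediate vertex sequences; the minimum is 4, attained along the walk 0 → 1 → 1 → 2.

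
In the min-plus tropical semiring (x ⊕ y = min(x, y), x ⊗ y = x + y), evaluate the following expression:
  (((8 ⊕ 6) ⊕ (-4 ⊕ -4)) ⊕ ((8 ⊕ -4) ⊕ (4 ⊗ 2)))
(((8 ⊕ 6) ⊕ (-4 ⊕ -4)) ⊕ ((8 ⊕ -4) ⊕ (4 ⊗ 2))) = -4

Expand innermost to outermost. Recall ⊕ takes the minimum of its arguments and ⊗ takes their sum. Working out the expression (((8 ⊕ 6) ⊕ (-4 ⊕ -4)) ⊕ ((8 ⊕ -4) ⊕ (4 ⊗ 2))) gives -4.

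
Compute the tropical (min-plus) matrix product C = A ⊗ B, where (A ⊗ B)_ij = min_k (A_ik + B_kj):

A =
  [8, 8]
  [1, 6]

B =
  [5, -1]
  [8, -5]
A ⊗ B =
  [13, 3]
  [6, 0]

Apply the min-plus product entry-by-entry:
  C[0][0] = min over k of (A[0][0] + B[0][0] = 8 + 5 = 13, A[0][1] + B[1][0] = 8 + 8 = 16) = 13 (attained at k = 0)
  C[0][1] = min over k of (A[0][0] + B[0][1] = 8 + -1 = 7, A[0][1] + B[1][1] = 8 + -5 = 3) = 3 (attained at k = 1)
  C[1][0] = min over k of (A[1][0] + B[0][0] = 1 + 5 = 6, A[1][1] + B[1][0] = 6 + 8 = 14) = 6 (attained at k = 0)
  C[1][1] = min over k of (A[1][0] + B[0][1] = 1 + -1 = 0, A[1][1] + B[1][1] = 6 + -5 = 1) = 0 (attained at k = 0)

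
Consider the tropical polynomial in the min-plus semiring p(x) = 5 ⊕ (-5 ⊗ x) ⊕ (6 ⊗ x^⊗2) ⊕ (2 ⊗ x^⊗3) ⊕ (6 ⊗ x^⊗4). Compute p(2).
p(2) = -3

A tropical monomial a ⊗ x^⊗i evaluates to a + i · x. Evaluating each term at x = 2:
  Term 0 contributes 5 + 0 · 2 = 5
  Term 1 contributes -5 + 1 · 2 = -3
  Term 2 contributes 6 + 2 · 2 = 10
  Term 3 contributes 2 + 3 · 2 = 8
  Term 4 contributes 6 + 4 · 2 = 14
p(2) = ⊕ of these = min[5, -3, 10, 8, 14] = -3.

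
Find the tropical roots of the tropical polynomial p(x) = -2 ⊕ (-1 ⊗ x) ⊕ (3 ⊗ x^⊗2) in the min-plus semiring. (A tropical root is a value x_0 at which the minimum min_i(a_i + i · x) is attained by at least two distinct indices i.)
Roots: {-4, -1}

Each tropical root is a break point of the lower envelope of the lines y = a_i + i · x (there are 3 lines, with slopes 0, 1, ..., 2). Only the lines that attain the minimum somewhere contribute to roots; other lines are dominated. Here the surviving (envelope) indices are i = 2, i = 1, i = 0.
Intersections between consecutive envelope lines give the roots: for adjacent envelope indices i < j the intersection is x = (a_i − a_j) / (j − i). Reading off the sorted break points: {-4, -1}.
Verification: at each break x_0, at least two indices attain the minimum of min_i(a_i + i · x_0).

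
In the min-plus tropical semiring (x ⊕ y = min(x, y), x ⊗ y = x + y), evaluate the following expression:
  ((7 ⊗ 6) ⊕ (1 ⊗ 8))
((7 ⊗ 6) ⊕ (1 ⊗ 8)) = 9

Expand innermost to outermost. Recall ⊕ takes the minimum of its arguments and ⊗ takes their sum. Working out the expression ((7 ⊗ 6) ⊕ (1 ⊗ 8)) gives 9.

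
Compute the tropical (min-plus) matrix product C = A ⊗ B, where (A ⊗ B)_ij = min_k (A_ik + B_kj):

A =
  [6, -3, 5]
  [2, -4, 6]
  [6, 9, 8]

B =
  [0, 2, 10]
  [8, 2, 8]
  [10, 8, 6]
A ⊗ B =
  [5, -1, 5]
  [2, -2, 4]
  [6, 8, 14]

Apply the min-plus product entry-by-entry:
  C[0][0] = min over k of (A[0][0] + B[0][0] = 6 + 0 = 6, A[0][1] + B[1][0] = -3 + 8 = 5, A[0][2] + B[2][0] = 5 + 10 = 15) = 5 (attained at k = 1)
  C[0][1] = min over k of (A[0][0] + B[0][1] = 6 + 2 = 8, A[0][1] + B[1][1] = -3 + 2 = -1, A[0][2] + B[2][1] = 5 + 8 = 13) = -1 (attained at k = 1)
  C[0][2] = min over k of (A[0][0] + B[0][2] = 6 + 10 = 16, A[0][1] + B[1][2] = -3 + 8 = 5, A[0][2] + B[2][2] = 5 + 6 = 11) = 5 (attained at k = 1)
  C[1][0] = min over k of (A[1][0] + B[0][0] = 2 + 0 = 2, A[1][1] + B[1][0] = -4 + 8 = 4, A[1][2] + B[2][0] = 6 + 10 = 16) = 2 (attained at k = 0)
  C[1][1] = min over k of (A[1][0] + B[0][1] = 2 + 2 = 4, A[1][1] + B[1][1] = -4 + 2 = -2, A[1][2] + B[2][1] = 6 + 8 = 14) = -2 (attained at k = 1)
  C[1][2] = min over k of (A[1][0] + B[0][2] = 2 + 10 = 12, A[1][1] + B[1][2] = -4 + 8 = 4, A[1][2] + B[2][2] = 6 + 6 = 12) = 4 (attained at k = 1)
  C[2][0] = min over k of (A[2][0] + B[0][0] = 6 + 0 = 6, A[2][1] + B[1][0] = 9 + 8 = 17, A[2][2] + B[2][0] = 8 + 10 = 18) = 6 (attained at k = 0)
  C[2][1] = min over k of (A[2][0] + B[0][1] = 6 + 2 = 8, A[2][1] + B[1][1] = 9 + 2 = 11, A[2][2] + B[2][1] = 8 + 8 = 16) = 8 (attained at k = 0)
  C[2][2] = min over k of (A[2][0] + B[0][2] = 6 + 10 = 16, A[2][1] + B[1][2] = 9 + 8 = 17, A[2][2] + B[2][2] = 8 + 6 = 14) = 14 (attained at k = 2)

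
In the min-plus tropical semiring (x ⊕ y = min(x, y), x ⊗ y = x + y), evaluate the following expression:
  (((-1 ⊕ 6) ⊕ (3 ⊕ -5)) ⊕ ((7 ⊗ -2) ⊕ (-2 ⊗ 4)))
(((-1 ⊕ 6) ⊕ (3 ⊕ -5)) ⊕ ((7 ⊗ -2) ⊕ (-2 ⊗ 4))) = -5

Expand innermost to outermost. Recall ⊕ takes the minimum of its arguments and ⊗ takes their sum. Working out the expression (((-1 ⊕ 6) ⊕ (3 ⊕ -5)) ⊕ ((7 ⊗ -2) ⊕ (-2 ⊗ 4))) gives -5.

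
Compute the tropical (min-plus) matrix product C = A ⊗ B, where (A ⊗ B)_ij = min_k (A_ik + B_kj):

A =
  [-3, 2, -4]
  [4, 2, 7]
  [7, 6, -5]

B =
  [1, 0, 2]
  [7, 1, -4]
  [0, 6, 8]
A ⊗ B =
  [-4, -3, -2]
  [5, 3, -2]
  [-5, 1, 2]

Apply the min-plus product entry-by-entry:
  C[0][0] = min over k of (A[0][0] + B[0][0] = -3 + 1 = -2, A[0][1] + B[1][0] = 2 + 7 = 9, A[0][2] + B[2][0] = -4 + 0 = -4) = -4 (attained at k = 2)
  C[0][1] = min over k of (A[0][0] + B[0][1] = -3 + 0 = -3, A[0][1] + B[1][1] = 2 + 1 = 3, A[0][2] + B[2][1] = -4 + 6 = 2) = -3 (attained at k = 0)
  C[0][2] = min over k of (A[0][0] + B[0][2] = -3 + 2 = -1, A[0][1] + B[1][2] = 2 + -4 = -2, A[0][2] + B[2][2] = -4 + 8 = 4) = -2 (attained at k = 1)
  C[1][0] = min over k of (A[1][0] + B[0][0] = 4 + 1 = 5, A[1][1] + B[1][0] = 2 + 7 = 9, A[1][2] + B[2][0] = 7 + 0 = 7) = 5 (attained at k = 0)
  C[1][1] = min over k of (A[1][0] + B[0][1] = 4 + 0 = 4, A[1][1] + B[1][1] = 2 + 1 = 3, A[1][2] + B[2][1] = 7 + 6 = 13) = 3 (attained at k = 1)
  C[1][2] = min over k of (A[1][0] + B[0][2] = 4 + 2 = 6, A[1][1] + B[1][2] = 2 + -4 = -2, A[1][2] + B[2][2] = 7 + 8 = 15) = -2 (attained at k = 1)
  C[2][0] = min over k of (A[2][0] + B[0][0] = 7 + 1 = 8, A[2][1] + B[1][0] = 6 + 7 = 13, A[2][2] + B[2][0] = -5 + 0 = -5) = -5 (attained at k = 2)
  C[2][1] = min over k of (A[2][0] + B[0][1] = 7 + 0 = 7, A[2][1] + B[1][1] = 6 + 1 = 7, A[2][2] + B[2][1] = -5 + 6 = 1) = 1 (attained at k = 2)
  C[2][2] = min over k of (A[2][0] + B[0][2] = 7 + 2 = 9, A[2][1] + B[1][2] = 6 + -4 = 2, A[2][2] + B[2][2] = -5 + 8 = 3) = 2 (attained at k = 1)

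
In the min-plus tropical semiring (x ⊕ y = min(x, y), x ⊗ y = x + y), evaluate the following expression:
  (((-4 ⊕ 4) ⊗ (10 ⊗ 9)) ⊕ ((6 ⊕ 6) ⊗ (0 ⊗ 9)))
(((-4 ⊕ 4) ⊗ (10 ⊗ 9)) ⊕ ((6 ⊕ 6) ⊗ (0 ⊗ 9))) = 15

Expand innermost to outermost. Recall ⊕ takes the minimum of its arguments and ⊗ takes their sum. Working out the expression (((-4 ⊕ 4) ⊗ (10 ⊗ 9)) ⊕ ((6 ⊕ 6) ⊗ (0 ⊗ 9))) gives 15.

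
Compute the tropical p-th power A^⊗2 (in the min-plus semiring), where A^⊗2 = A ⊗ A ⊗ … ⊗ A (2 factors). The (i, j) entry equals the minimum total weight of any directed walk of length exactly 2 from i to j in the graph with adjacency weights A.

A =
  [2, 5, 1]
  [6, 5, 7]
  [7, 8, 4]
A^⊗2 =
  [4, 7, 3]
  [8, 10, 7]
  [9, 12, 8]

Each entry (A^⊗2)_ij equals the minimum over all length-2 walks i = v_0 → v_1 → … → v_2 = j of Σ_t A[v_t][v_{t+1}]. For example, for (i, j) = (0, 2) we minimise over 3 possible intermediate vertex sequences; the minimum is 3, attained along the walk 0 → 0 → 2.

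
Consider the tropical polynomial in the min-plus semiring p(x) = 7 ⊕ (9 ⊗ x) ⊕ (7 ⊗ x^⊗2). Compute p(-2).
p(-2) = 3

A tropical monomial a ⊗ x^⊗i evaluates to a + i · x. Evaluating each term at x = -2:
  Term 0 contributes 7 + 0 · -2 = 7
  Term 1 contributes 9 + 1 · -2 = 7
  Term 2 contributes 7 + 2 · -2 = 3
p(-2) = ⊕ of these = min[7, 7, 3] = 3.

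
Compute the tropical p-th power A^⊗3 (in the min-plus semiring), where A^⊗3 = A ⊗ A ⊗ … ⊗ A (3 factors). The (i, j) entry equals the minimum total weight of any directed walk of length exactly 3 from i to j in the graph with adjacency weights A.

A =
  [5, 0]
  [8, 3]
A^⊗3 =
  [11, 6]
  [14, 9]

Each entry (A^⊗3)_ij equals the minimum over all length-3 walks i = v_0 → v_1 → … → v_3 = j of Σ_t A[v_t][v_{t+1}]. For example, for (i, j) = (0, 1) we minimise over 4 possible intermediate vertex sequences; the minimum is 6, attained along the walk 0 → 1 → 1 → 1.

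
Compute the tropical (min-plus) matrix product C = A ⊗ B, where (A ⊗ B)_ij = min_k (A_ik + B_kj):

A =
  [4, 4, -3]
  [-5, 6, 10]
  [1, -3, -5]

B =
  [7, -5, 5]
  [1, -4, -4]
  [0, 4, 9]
A ⊗ B =
  [-3, -1, 0]
  [2, -10, 0]
  [-5, -7, -7]

Apply the min-plus product entry-by-entry:
  C[0][0] = min over k of (A[0][0] + B[0][0] = 4 + 7 = 11, A[0][1] + B[1][0] = 4 + 1 = 5, A[0][2] + B[2][0] = -3 + 0 = -3) = -3 (attained at k = 2)
  C[0][1] = min over k of (A[0][0] + B[0][1] = 4 + -5 = -1, A[0][1] + B[1][1] = 4 + -4 = 0, A[0][2] + B[2][1] = -3 + 4 = 1) = -1 (attained at k = 0)
  C[0][2] = min over k of (A[0][0] + B[0][2] = 4 + 5 = 9, A[0][1] + B[1][2] = 4 + -4 = 0, A[0][2] + B[2][2] = -3 + 9 = 6) = 0 (attained at k = 1)
  C[1][0] = min over k of (A[1][0] + B[0][0] = -5 + 7 = 2, A[1][1] + B[1][0] = 6 + 1 = 7, A[1][2] + B[2][0] = 10 + 0 = 10) = 2 (attained at k = 0)
  C[1][1] = min over k of (A[1][0] + B[0][1] = -5 + -5 = -10, A[1][1] + B[1][1] = 6 + -4 = 2, A[1][2] + B[2][1] = 10 + 4 = 14) = -10 (attained at k = 0)
  C[1][2] = min over k of (A[1][0] + B[0][2] = -5 + 5 = 0, A[1][1] + B[1][2] = 6 + -4 = 2, A[1][2] + B[2][2] = 10 + 9 = 19) = 0 (attained at k = 0)
  C[2][0] = min over k of (A[2][0] + B[0][0] = 1 + 7 = 8, A[2][1] + B[1][0] = -3 + 1 = -2, A[2][2] + B[2][0] = -5 + 0 = -5) = -5 (attained at k = 2)
  C[2][1] = min over k of (A[2][0] + B[0][1] = 1 + -5 = -4, A[2][1] + B[1][1] = -3 + -4 = -7, A[2][2] + B[2][1] = -5 + 4 = -1) = -7 (attained at k = 1)
  C[2][2] = min over k of (A[2][0] + B[0][2] = 1 + 5 = 6, A[2][1] + B[1][2] = -3 + -4 = -7, A[2][2] + B[2][2] = -5 + 9 = 4) = -7 (attained at k = 1)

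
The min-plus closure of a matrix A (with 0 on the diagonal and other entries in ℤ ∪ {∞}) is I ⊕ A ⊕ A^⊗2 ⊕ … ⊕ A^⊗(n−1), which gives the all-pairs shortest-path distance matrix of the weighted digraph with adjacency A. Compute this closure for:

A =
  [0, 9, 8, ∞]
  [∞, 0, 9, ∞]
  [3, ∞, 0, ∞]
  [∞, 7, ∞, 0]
Closure =
  [0, 9, 8, ∞]
  [12, 0, 9, ∞]
  [3, 12, 0, ∞]
  [19, 7, 16, 0]

This is the Floyd-Warshall all-pairs shortest-path computation. For each intermediate vertex k = 0, 1, …, 3, update dist[i][j] ← min(dist[i][j], dist[i][k] + dist[k][j]). The final matrix gives, for each (i, j), the minimum total weight of any directed path from i to j (possibly empty when i = j).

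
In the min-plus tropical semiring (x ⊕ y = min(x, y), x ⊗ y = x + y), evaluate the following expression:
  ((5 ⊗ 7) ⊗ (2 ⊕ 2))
((5 ⊗ 7) ⊗ (2 ⊕ 2)) = 14

Expand innermost to outermost. Recall ⊕ takes the minimum of its arguments and ⊗ takes their sum. Working out the expression ((5 ⊗ 7) ⊗ (2 ⊕ 2)) gives 14.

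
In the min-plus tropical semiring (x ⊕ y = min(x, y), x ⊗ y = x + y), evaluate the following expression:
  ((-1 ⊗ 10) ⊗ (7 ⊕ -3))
((-1 ⊗ 10) ⊗ (7 ⊕ -3)) = 6

Expand innermost to outermost. Recall ⊕ takes the minimum of its arguments and ⊗ takes their sum. Working out the expression ((-1 ⊗ 10) ⊗ (7 ⊕ -3)) gives 6.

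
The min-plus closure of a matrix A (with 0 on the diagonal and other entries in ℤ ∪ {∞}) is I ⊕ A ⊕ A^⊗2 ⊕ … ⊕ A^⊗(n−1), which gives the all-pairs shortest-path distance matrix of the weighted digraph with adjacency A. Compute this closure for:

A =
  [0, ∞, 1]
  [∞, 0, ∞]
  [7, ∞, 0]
Closure =
  [0, ∞, 1]
  [∞, 0, ∞]
  [7, ∞, 0]

This is the Floyd-Warshall all-pairs shortest-path computation. For each intermediate vertex k = 0, 1, …, 2, update dist[i][j] ← min(dist[i][j], dist[i][k] + dist[k][j]). The final matrix gives, for each (i, j), the minimum total weight of any directed path from i to j (possibly empty when i = j).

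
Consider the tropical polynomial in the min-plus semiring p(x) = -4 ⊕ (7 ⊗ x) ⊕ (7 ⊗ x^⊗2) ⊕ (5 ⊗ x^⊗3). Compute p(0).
p(0) = -4

A tropical monomial a ⊗ x^⊗i evaluates to a + i · x. Evaluating each term at x = 0:
  Term 0 contributes -4 + 0 · 0 = -4
  Term 1 contributes 7 + 1 · 0 = 7
  Term 2 contributes 7 + 2 · 0 = 7
  Term 3 contributes 5 + 3 · 0 = 5
p(0) = ⊕ of these = min[-4, 7, 7, 5] = -4.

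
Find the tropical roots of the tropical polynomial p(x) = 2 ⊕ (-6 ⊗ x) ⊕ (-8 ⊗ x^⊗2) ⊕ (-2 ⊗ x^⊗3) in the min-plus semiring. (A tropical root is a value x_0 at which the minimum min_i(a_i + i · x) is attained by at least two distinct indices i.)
Roots: {-6, 2, 8}

Each tropical root is a break point of the lower envelope of the lines y = a_i + i · x (there are 4 lines, with slopes 0, 1, ..., 3). Only the lines that attain the minimum somewhere contribute to roots; other lines are dominated. Here the surviving (envelope) indices are i = 3, i = 2, i = 1, i = 0.
Intersections between consecutive envelope lines give the roots: for adjacent envelope indices i < j the intersection is x = (a_i − a_j) / (j − i). Reading off the sorted break points: {-6, 2, 8}.
Verification: at each break x_0, at least two indices attain the minimum of min_i(a_i + i · x_0).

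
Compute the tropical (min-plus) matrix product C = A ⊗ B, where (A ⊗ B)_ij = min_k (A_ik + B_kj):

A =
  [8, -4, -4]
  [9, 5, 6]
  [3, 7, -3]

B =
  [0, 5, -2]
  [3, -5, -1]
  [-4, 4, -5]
A ⊗ B =
  [-8, -9, -9]
  [2, 0, 1]
  [-7, 1, -8]

Apply the min-plus product entry-by-entry:
  C[0][0] = min over k of (A[0][0] + B[0][0] = 8 + 0 = 8, A[0][1] + B[1][0] = -4 + 3 = -1, A[0][2] + B[2][0] = -4 + -4 = -8) = -8 (attained at k = 2)
  C[0][1] = min over k of (A[0][0] + B[0][1] = 8 + 5 = 13, A[0][1] + B[1][1] = -4 + -5 = -9, A[0][2] + B[2][1] = -4 + 4 = 0) = -9 (attained at k = 1)
  C[0][2] = min over k of (A[0][0] + B[0][2] = 8 + -2 = 6, A[0][1] + B[1][2] = -4 + -1 = -5, A[0][2] + B[2][2] = -4 + -5 = -9) = -9 (attained at k = 2)
  C[1][0] = min over k of (A[1][0] + B[0][0] = 9 + 0 = 9, A[1][1] + B[1][0] = 5 + 3 = 8, A[1][2] + B[2][0] = 6 + -4 = 2) = 2 (attained at k = 2)
  C[1][1] = min over k of (A[1][0] + B[0][1] = 9 + 5 = 14, A[1][1] + B[1][1] = 5 + -5 = 0, A[1][2] + B[2][1] = 6 + 4 = 10) = 0 (attained at k = 1)
  C[1][2] = min over k of (A[1][0] + B[0][2] = 9 + -2 = 7, A[1][1] + B[1][2] = 5 + -1 = 4, A[1][2] + B[2][2] = 6 + -5 = 1) = 1 (attained at k = 2)
  C[2][0] = min over k of (A[2][0] + B[0][0] = 3 + 0 = 3, A[2][1] + B[1][0] = 7 + 3 = 10, A[2][2] + B[2][0] = -3 + -4 = -7) = -7 (attained at k = 2)
  C[2][1] = min over k of (A[2][0] + B[0][1] = 3 + 5 = 8, A[2][1] + B[1][1] = 7 + -5 = 2, A[2][2] + B[2][1] = -3 + 4 = 1) = 1 (attained at k = 2)
  C[2][2] = min over k of (A[2][0] + B[0][2] = 3 + -2 = 1, A[2][1] + B[1][2] = 7 + -1 = 6, A[2][2] + B[2][2] = -3 + -5 = -8) = -8 (attained at k = 2)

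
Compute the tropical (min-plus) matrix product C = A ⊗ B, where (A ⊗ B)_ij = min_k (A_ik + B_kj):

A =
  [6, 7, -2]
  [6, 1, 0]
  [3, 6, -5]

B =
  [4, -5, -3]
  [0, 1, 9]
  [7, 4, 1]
A ⊗ B =
  [5, 1, -1]
  [1, 1, 1]
  [2, -2, -4]

Apply the min-plus product entry-by-entry:
  C[0][0] = min over k of (A[0][0] + B[0][0] = 6 + 4 = 10, A[0][1] + B[1][0] = 7 + 0 = 7, A[0][2] + B[2][0] = -2 + 7 = 5) = 5 (attained at k = 2)
  C[0][1] = min over k of (A[0][0] + B[0][1] = 6 + -5 = 1, A[0][1] + B[1][1] = 7 + 1 = 8, A[0][2] + B[2][1] = -2 + 4 = 2) = 1 (attained at k = 0)
  C[0][2] = min over k of (A[0][0] + B[0][2] = 6 + -3 = 3, A[0][1] + B[1][2] = 7 + 9 = 16, A[0][2] + B[2][2] = -2 + 1 = -1) = -1 (attained at k = 2)
  C[1][0] = min over k of (A[1][0] + B[0][0] = 6 + 4 = 10, A[1][1] + B[1][0] = 1 + 0 = 1, A[1][2] + B[2][0] = 0 + 7 = 7) = 1 (attained at k = 1)
  C[1][1] = min over k of (A[1][0] + B[0][1] = 6 + -5 = 1, A[1][1] + B[1][1] = 1 + 1 = 2, A[1][2] + B[2][1] = 0 + 4 = 4) = 1 (attained at k = 0)
  C[1][2] = min over k of (A[1][0] + B[0][2] = 6 + -3 = 3, A[1][1] + B[1][2] = 1 + 9 = 10, A[1][2] + B[2][2] = 0 + 1 = 1) = 1 (attained at k = 2)
  C[2][0] = min over k of (A[2][0] + B[0][0] = 3 + 4 = 7, A[2][1] + B[1][0] = 6 + 0 = 6, A[2][2] + B[2][0] = -5 + 7 = 2) = 2 (attained at k = 2)
  C[2][1] = min over k of (A[2][0] + B[0][1] = 3 + -5 = -2, A[2][1] + B[1][1] = 6 + 1 = 7, A[2][2] + B[2][1] = -5 + 4 = -1) = -2 (attained at k = 0)
  C[2][2] = min over k of (A[2][0] + B[0][2] = 3 + -3 = 0, A[2][1] + B[1][2] = 6 + 9 = 15, A[2][2] + B[2][2] = -5 + 1 = -4) = -4 (attained at k = 2)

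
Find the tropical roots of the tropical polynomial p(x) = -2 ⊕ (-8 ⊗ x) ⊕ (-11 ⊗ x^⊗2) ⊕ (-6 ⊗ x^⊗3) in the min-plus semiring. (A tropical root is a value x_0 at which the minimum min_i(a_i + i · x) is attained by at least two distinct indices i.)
Roots: {-5, 3, 6}

Each tropical root is a break point of the lower envelope of the lines y = a_i + i · x (there are 4 lines, with slopes 0, 1, ..., 3). Only the lines that attain the minimum somewhere contribute to roots; other lines are dominated. Here the surviving (envelope) indices are i = 3, i = 2, i = 1, i = 0.
Intersections between consecutive envelope lines give the roots: for adjacent envelope indices i < j the intersection is x = (a_i − a_j) / (j − i). Reading off the sorted break points: {-5, 3, 6}.
Verification: at each break x_0, at least two indices attain the minimum of min_i(a_i + i · x_0).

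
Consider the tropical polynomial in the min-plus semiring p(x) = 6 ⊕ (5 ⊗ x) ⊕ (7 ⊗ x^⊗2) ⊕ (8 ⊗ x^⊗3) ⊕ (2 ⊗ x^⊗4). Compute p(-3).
p(-3) = -10

A tropical monomial a ⊗ x^⊗i evaluates to a + i · x. Evaluating each term at x = -3:
  Term 0 contributes 6 + 0 · -3 = 6
  Term 1 contributes 5 + 1 · -3 = 2
  Term 2 contributes 7 + 2 · -3 = 1
  Term 3 contributes 8 + 3 · -3 = -1
  Term 4 contributes 2 + 4 · -3 = -10
p(-3) = ⊕ of these = min[6, 2, 1, -1, -10] = -10.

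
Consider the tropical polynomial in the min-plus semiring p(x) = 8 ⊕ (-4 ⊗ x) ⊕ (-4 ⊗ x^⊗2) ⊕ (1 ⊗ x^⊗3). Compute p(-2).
p(-2) = -8

A tropical monomial a ⊗ x^⊗i evaluates to a + i · x. Evaluating each term at x = -2:
  Term 0 contributes 8 + 0 · -2 = 8
  Term 1 contributes -4 + 1 · -2 = -6
  Term 2 contributes -4 + 2 · -2 = -8
  Term 3 contributes 1 + 3 · -2 = -5
p(-2) = ⊕ of these = min[8, -6, -8, -5] = -8.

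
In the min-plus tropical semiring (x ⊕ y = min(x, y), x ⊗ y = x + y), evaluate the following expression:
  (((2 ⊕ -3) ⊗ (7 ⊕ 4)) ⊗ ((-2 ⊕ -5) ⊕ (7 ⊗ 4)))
(((2 ⊕ -3) ⊗ (7 ⊕ 4)) ⊗ ((-2 ⊕ -5) ⊕ (7 ⊗ 4))) = -4

Expand innermost to outermost. Recall ⊕ takes the minimum of its arguments and ⊗ takes their sum. Working out the expression (((2 ⊕ -3) ⊗ (7 ⊕ 4)) ⊗ ((-2 ⊕ -5) ⊕ (7 ⊗ 4))) gives -4.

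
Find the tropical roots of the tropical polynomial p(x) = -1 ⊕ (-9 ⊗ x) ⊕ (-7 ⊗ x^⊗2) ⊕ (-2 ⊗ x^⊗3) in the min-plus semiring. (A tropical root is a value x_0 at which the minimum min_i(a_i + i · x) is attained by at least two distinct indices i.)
Roots: {-5, -2, 8}

Each tropical root is a break point of the lower envelope of the lines y = a_i + i · x (there are 4 lines, with slopes 0, 1, ..., 3). Only the lines that attain the minimum somewhere contribute to roots; other lines are dominated. Here the surviving (envelope) indices are i = 3, i = 2, i = 1, i = 0.
Intersections between consecutive envelope lines give the roots: for adjacent envelope indices i < j the intersection is x = (a_i − a_j) / (j − i). Reading off the sorted break points: {-5, -2, 8}.
Verification: at each break x_0, at least two indices attain the minimum of min_i(a_i + i · x_0).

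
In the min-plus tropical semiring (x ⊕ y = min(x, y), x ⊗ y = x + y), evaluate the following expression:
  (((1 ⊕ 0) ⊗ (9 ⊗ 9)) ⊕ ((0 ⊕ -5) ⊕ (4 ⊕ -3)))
(((1 ⊕ 0) ⊗ (9 ⊗ 9)) ⊕ ((0 ⊕ -5) ⊕ (4 ⊕ -3))) = -5

Expand innermost to outermost. Recall ⊕ takes the minimum of its arguments and ⊗ takes their sum. Working out the expression (((1 ⊕ 0) ⊗ (9 ⊗ 9)) ⊕ ((0 ⊕ -5) ⊕ (4 ⊕ -3))) gives -5.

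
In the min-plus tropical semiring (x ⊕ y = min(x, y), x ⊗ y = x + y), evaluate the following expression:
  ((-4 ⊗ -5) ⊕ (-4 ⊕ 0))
((-4 ⊗ -5) ⊕ (-4 ⊕ 0)) = -9

Expand innermost to outermost. Recall ⊕ takes the minimum of its arguments and ⊗ takes their sum. Working out the expression ((-4 ⊗ -5) ⊕ (-4 ⊕ 0)) gives -9.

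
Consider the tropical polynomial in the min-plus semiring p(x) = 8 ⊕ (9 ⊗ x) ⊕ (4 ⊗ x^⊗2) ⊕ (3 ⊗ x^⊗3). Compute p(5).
p(5) = 8

A tropical monomial a ⊗ x^⊗i evaluates to a + i · x. Evaluating each term at x = 5:
  Term 0 contributes 8 + 0 · 5 = 8
  Term 1 contributes 9 + 1 · 5 = 14
  Term 2 contributes 4 + 2 · 5 = 14
  Term 3 contributes 3 + 3 · 5 = 18
p(5) = ⊕ of these = min[8, 14, 14, 18] = 8.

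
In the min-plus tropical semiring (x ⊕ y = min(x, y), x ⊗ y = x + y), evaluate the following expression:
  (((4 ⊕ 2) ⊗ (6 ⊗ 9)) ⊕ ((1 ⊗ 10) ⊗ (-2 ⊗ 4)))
(((4 ⊕ 2) ⊗ (6 ⊗ 9)) ⊕ ((1 ⊗ 10) ⊗ (-2 ⊗ 4))) = 13

Expand innermost to outermost. Recall ⊕ takes the minimum of its arguments and ⊗ takes their sum. Working out the expression (((4 ⊕ 2) ⊗ (6 ⊗ 9)) ⊕ ((1 ⊗ 10) ⊗ (-2 ⊗ 4))) gives 13.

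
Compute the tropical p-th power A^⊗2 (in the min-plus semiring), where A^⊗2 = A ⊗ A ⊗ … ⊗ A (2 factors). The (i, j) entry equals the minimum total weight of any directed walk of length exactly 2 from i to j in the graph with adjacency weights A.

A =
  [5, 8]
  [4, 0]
A^⊗2 =
  [10, 8]
  [4, 0]

Each entry (A^⊗2)_ij equals the minimum over all length-2 walks i = v_0 → v_1 → … → v_2 = j of Σ_t A[v_t][v_{t+1}]. For example, for (i, j) = (0, 1) we minimise over 2 possible intermediate vertex sequences; the minimum is 8, attained along the walk 0 → 1 → 1.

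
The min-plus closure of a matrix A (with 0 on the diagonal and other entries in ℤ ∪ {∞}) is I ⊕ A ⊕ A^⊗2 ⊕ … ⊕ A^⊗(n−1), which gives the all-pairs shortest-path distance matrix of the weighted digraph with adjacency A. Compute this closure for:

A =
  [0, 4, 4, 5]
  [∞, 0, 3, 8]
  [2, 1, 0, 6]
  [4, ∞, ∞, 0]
Closure =
  [0, 4, 4, 5]
  [5, 0, 3, 8]
  [2, 1, 0, 6]
  [4, 8, 8, 0]

This is the Floyd-Warshall all-pairs shortest-path computation. For each intermediate vertex k = 0, 1, …, 3, update dist[i][j] ← min(dist[i][j], dist[i][k] + dist[k][j]). The final matrix gives, for each (i, j), the minimum total weight of any directed path from i to j (possibly empty when i = j).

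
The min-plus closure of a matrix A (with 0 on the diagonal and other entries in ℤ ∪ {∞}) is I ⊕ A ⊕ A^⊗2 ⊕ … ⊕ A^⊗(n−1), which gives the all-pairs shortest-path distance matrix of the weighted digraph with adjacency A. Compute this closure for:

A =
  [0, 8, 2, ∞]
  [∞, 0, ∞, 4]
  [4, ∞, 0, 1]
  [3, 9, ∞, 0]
Closure =
  [0, 8, 2, 3]
  [7, 0, 9, 4]
  [4, 10, 0, 1]
  [3, 9, 5, 0]

This is the Floyd-Warshall all-pairs shortest-path computation. For each intermediate vertex k = 0, 1, …, 3, update dist[i][j] ← min(dist[i][j], dist[i][k] + dist[k][j]). The final matrix gives, for each (i, j), the minimum total weight of any directed path from i to j (possibly empty when i = j).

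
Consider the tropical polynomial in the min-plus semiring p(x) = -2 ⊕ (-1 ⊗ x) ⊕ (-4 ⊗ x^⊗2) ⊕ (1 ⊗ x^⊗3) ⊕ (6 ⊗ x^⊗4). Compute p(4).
p(4) = -2

A tropical monomial a ⊗ x^⊗i evaluates to a + i · x. Evaluating each term at x = 4:
  Term 0 contributes -2 + 0 · 4 = -2
  Term 1 contributes -1 + 1 · 4 = 3
  Term 2 contributes -4 + 2 · 4 = 4
  Term 3 contributes 1 + 3 · 4 = 13
  Term 4 contributes 6 + 4 · 4 = 22
p(4) = ⊕ of these = min[-2, 3, 4, 13, 22] = -2.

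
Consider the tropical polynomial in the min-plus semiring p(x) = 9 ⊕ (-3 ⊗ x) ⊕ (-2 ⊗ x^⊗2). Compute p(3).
p(3) = 0

A tropical monomial a ⊗ x^⊗i evaluates to a + i · x. Evaluating each term at x = 3:
  Term 0 contributes 9 + 0 · 3 = 9
  Term 1 contributes -3 + 1 · 3 = 0
  Term 2 contributes -2 + 2 · 3 = 4
p(3) = ⊕ of these = min[9, 0, 4] = 0.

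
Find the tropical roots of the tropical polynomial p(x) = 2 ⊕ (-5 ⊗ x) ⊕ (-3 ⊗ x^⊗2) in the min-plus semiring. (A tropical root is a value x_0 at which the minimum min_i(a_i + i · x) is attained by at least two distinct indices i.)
Roots: {-2, 7}

Each tropical root is a break point of the lower envelope of the lines y = a_i + i · x (there are 3 lines, with slopes 0, 1, ..., 2). Only the lines that attain the minimum somewhere contribute to roots; other lines are dominated. Here the surviving (envelope) indices are i = 2, i = 1, i = 0.
Intersections between consecutive envelope lines give the roots: for adjacent envelope indices i < j the intersection is x = (a_i − a_j) / (j − i). Reading off the sorted break points: {-2, 7}.
Verification: at each break x_0, at least two indices attain the minimum of min_i(a_i + i · x_0).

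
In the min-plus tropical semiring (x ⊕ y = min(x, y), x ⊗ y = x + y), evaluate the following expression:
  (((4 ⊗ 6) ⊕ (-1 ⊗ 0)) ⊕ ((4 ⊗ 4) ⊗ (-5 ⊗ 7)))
(((4 ⊗ 6) ⊕ (-1 ⊗ 0)) ⊕ ((4 ⊗ 4) ⊗ (-5 ⊗ 7))) = -1

Expand innermost to outermost. Recall ⊕ takes the minimum of its arguments and ⊗ takes their sum. Working out the expression (((4 ⊗ 6) ⊕ (-1 ⊗ 0)) ⊕ ((4 ⊗ 4) ⊗ (-5 ⊗ 7))) gives -1.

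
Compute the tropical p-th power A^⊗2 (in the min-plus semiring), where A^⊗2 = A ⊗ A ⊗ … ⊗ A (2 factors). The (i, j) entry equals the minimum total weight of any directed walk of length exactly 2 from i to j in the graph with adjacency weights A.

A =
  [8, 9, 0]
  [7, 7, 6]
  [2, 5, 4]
A^⊗2 =
  [2, 5, 4]
  [8, 11, 7]
  [6, 9, 2]

Each entry (A^⊗2)_ij equals the minimum over all length-2 walks i = v_0 → v_1 → … → v_2 = j of Σ_t A[v_t][v_{t+1}]. For example, for (i, j) = (0, 2) we minimise over 3 possible intermediate vertex sequences; the minimum is 4, attained along the walk 0 → 2 → 2.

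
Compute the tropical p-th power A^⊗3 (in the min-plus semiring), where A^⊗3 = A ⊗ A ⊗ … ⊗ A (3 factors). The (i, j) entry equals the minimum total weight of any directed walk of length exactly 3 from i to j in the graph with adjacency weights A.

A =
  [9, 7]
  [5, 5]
A^⊗3 =
  [17, 17]
  [15, 15]

Each entry (A^⊗3)_ij equals the minimum over all length-3 walks i = v_0 → v_1 → … → v_3 = j of Σ_t A[v_t][v_{t+1}]. For example, for (i, j) = (0, 1) we minimise over 4 possible intermediate vertex sequences; the minimum is 17, attained along the walk 0 → 1 → 1 → 1.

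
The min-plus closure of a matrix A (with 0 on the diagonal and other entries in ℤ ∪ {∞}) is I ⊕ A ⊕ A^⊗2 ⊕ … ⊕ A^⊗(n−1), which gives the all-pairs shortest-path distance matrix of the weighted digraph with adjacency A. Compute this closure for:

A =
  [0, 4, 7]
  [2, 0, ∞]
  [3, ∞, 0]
Closure =
  [0, 4, 7]
  [2, 0, 9]
  [3, 7, 0]

This is the Floyd-Warshall all-pairs shortest-path computation. For each intermediate vertex k = 0, 1, …, 2, update dist[i][j] ← min(dist[i][j], dist[i][k] + dist[k][j]). The final matrix gives, for each (i, j), the minimum total weight of any directed path from i to j (possibly empty when i = j).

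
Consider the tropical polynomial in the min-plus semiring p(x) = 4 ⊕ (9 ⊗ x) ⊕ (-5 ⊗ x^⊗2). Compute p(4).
p(4) = 3

A tropical monomial a ⊗ x^⊗i evaluates to a + i · x. Evaluating each term at x = 4:
  Term 0 contributes 4 + 0 · 4 = 4
  Term 1 contributes 9 + 1 · 4 = 13
  Term 2 contributes -5 + 2 · 4 = 3
p(4) = ⊕ of these = min[4, 13, 3] = 3.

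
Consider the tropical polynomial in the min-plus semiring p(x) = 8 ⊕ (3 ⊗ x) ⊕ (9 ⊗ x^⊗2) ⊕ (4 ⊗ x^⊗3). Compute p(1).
p(1) = 4

A tropical monomial a ⊗ x^⊗i evaluates to a + i · x. Evaluating each term at x = 1:
  Term 0 contributes 8 + 0 · 1 = 8
  Term 1 contributes 3 + 1 · 1 = 4
  Term 2 contributes 9 + 2 · 1 = 11
  Term 3 contributes 4 + 3 · 1 = 7
p(1) = ⊕ of these = min[8, 4, 11, 7] = 4.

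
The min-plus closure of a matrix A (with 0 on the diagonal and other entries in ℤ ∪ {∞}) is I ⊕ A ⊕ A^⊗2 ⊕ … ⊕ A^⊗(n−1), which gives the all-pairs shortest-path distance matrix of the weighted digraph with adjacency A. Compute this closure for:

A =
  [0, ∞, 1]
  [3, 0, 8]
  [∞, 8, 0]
Closure =
  [0, 9, 1]
  [3, 0, 4]
  [11, 8, 0]

This is the Floyd-Warshall all-pairs shortest-path computation. For each intermediate vertex k = 0, 1, …, 2, update dist[i][j] ← min(dist[i][j], dist[i][k] + dist[k][j]). The final matrix gives, for each (i, j), the minimum total weight of any directed path from i to j (possibly empty when i = j).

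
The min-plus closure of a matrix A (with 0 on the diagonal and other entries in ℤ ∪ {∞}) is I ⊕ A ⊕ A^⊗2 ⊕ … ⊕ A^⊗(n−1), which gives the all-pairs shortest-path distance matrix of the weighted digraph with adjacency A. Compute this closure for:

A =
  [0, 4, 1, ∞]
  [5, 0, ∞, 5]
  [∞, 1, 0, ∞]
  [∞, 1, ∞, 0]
Closure =
  [0, 2, 1, 7]
  [5, 0, 6, 5]
  [6, 1, 0, 6]
  [6, 1, 7, 0]

This is the Floyd-Warshall all-pairs shortest-path computation. For each intermediate vertex k = 0, 1, …, 3, update dist[i][j] ← min(dist[i][j], dist[i][k] + dist[k][j]). The final matrix gives, for each (i, j), the minimum total weight of any directed path from i to j (possibly empty when i = j).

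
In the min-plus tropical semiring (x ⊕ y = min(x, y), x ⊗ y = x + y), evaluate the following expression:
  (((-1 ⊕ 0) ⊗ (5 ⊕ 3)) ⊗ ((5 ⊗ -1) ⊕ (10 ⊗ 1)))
(((-1 ⊕ 0) ⊗ (5 ⊕ 3)) ⊗ ((5 ⊗ -1) ⊕ (10 ⊗ 1))) = 6

Expand innermost to outermost. Recall ⊕ takes the minimum of its arguments and ⊗ takes their sum. Working out the expression (((-1 ⊕ 0) ⊗ (5 ⊕ 3)) ⊗ ((5 ⊗ -1) ⊕ (10 ⊗ 1))) gives 6.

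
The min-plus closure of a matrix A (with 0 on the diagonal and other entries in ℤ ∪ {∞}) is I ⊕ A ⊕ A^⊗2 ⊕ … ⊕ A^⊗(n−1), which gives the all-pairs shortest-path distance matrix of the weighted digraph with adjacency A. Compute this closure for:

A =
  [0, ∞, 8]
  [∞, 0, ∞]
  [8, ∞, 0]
Closure =
  [0, ∞, 8]
  [∞, 0, ∞]
  [8, ∞, 0]

This is the Floyd-Warshall all-pairs shortest-path computation. For each intermediate vertex k = 0, 1, …, 2, update dist[i][j] ← min(dist[i][j], dist[i][k] + dist[k][j]). The final matrix gives, for each (i, j), the minimum total weight of any directed path from i to j (possibly empty when i = j).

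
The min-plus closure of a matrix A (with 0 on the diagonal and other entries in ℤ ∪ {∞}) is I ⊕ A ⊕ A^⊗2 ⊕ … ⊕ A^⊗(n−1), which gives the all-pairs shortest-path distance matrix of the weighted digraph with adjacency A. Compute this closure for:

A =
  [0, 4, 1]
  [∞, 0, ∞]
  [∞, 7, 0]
Closure =
  [0, 4, 1]
  [∞, 0, ∞]
  [∞, 7, 0]

This is the Floyd-Warshall all-pairs shortest-path computation. For each intermediate vertex k = 0, 1, …, 2, update dist[i][j] ← min(dist[i][j], dist[i][k] + dist[k][j]). The final matrix gives, for each (i, j), the minimum total weight of any directed path from i to j (possibly empty when i = j).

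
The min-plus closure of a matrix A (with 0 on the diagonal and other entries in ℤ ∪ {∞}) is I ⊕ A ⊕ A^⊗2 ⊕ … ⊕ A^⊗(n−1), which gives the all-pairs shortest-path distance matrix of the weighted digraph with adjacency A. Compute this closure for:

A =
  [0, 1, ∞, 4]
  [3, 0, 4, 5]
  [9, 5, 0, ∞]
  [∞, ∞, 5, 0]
Closure =
  [0, 1, 5, 4]
  [3, 0, 4, 5]
  [8, 5, 0, 10]
  [13, 10, 5, 0]

This is the Floyd-Warshall all-pairs shortest-path computation. For each intermediate vertex k = 0, 1, …, 3, update dist[i][j] ← min(dist[i][j], dist[i][k] + dist[k][j]). The final matrix gives, for each (i, j), the minimum total weight of any directed path from i to j (possibly empty when i = j).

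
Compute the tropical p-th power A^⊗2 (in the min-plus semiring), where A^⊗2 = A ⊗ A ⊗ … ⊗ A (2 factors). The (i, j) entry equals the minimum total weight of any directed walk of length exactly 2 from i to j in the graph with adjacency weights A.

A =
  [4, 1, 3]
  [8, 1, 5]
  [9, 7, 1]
A^⊗2 =
  [8, 2, 4]
  [9, 2, 6]
  [10, 8, 2]

Each entry (A^⊗2)_ij equals the minimum over all length-2 walks i = v_0 → v_1 → … → v_2 = j of Σ_t A[v_t][v_{t+1}]. For example, for (i, j) = (0, 2) we minimise over 3 possible intermediate vertex sequences; the minimum is 4, attained along the walk 0 → 2 → 2.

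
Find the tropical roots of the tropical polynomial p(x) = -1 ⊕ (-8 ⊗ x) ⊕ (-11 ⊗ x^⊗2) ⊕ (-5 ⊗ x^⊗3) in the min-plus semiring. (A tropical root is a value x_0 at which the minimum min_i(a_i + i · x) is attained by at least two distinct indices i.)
Roots: {-6, 3, 7}

Each tropical root is a break point of the lower envelope of the lines y = a_i + i · x (there are 4 lines, with slopes 0, 1, ..., 3). Only the lines that attain the minimum somewhere contribute to roots; other lines are dominated. Here the surviving (envelope) indices are i = 3, i = 2, i = 1, i = 0.
Intersections between consecutive envelope lines give the roots: for adjacent envelope indices i < j the intersection is x = (a_i − a_j) / (j − i). Reading off the sorted break points: {-6, 3, 7}.
Verification: at each break x_0, at least two indices attain the minimum of min_i(a_i + i · x_0).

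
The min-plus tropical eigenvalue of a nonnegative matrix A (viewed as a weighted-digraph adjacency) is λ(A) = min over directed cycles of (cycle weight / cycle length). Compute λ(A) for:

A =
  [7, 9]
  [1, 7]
λ(A) = 5

Enumerate directed cycles and compute their means (weight / length). Sample:
  cycle 0 → 0: weight = 7, length = 1, mean = 7/1 ≈ 7.000
  cycle 1 → 1: weight = 7, length = 1, mean = 7/1 ≈ 7.000
  cycle 0 → 1 → 0: weight = 10, length = 2, mean = 10/2 ≈ 5.000
  cycle 1 → 0 → 1: weight = 10, length = 2, mean = 10/2 ≈ 5.000
Minimum mean = 5.000, attained e.g. along the cycle 0 → 1 → 0 with weight 10 and length 2. So λ(A) = 10/2 = 5.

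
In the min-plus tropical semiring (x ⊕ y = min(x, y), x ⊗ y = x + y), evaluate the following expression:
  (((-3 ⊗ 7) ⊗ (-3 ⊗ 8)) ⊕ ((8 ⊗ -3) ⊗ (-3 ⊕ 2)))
(((-3 ⊗ 7) ⊗ (-3 ⊗ 8)) ⊕ ((8 ⊗ -3) ⊗ (-3 ⊕ 2))) = 2

Expand innermost to outermost. Recall ⊕ takes the minimum of its arguments and ⊗ takes their sum. Working out the expression (((-3 ⊗ 7) ⊗ (-3 ⊗ 8)) ⊕ ((8 ⊗ -3) ⊗ (-3 ⊕ 2))) gives 2.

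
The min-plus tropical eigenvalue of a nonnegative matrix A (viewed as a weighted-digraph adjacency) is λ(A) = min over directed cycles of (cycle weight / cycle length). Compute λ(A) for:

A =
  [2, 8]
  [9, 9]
λ(A) = 2

Enumerate directed cycles and compute their means (weight / length). Sample:
  cycle 0 → 0: weight = 2, length = 1, mean = 2/1 ≈ 2.000
  cycle 1 → 1: weight = 9, length = 1, mean = 9/1 ≈ 9.000
  cycle 0 → 1 → 0: weight = 17, length = 2, mean = 17/2 ≈ 8.500
  cycle 1 → 0 → 1: weight = 17, length = 2, mean = 17/2 ≈ 8.500
Minimum mean = 2.000, attained e.g. along the cycle 0 → 0 with weight 2 and length 1. So λ(A) = 2/1 = 2.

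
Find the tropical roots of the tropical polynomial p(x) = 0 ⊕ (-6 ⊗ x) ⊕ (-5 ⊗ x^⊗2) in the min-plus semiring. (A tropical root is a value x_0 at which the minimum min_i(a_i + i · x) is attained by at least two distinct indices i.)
Roots: {-1, 6}

Each tropical root is a break point of the lower envelope of the lines y = a_i + i · x (there are 3 lines, with slopes 0, 1, ..., 2). Only the lines that attain the minimum somewhere contribute to roots; other lines are dominated. Here the surviving (envelope) indices are i = 2, i = 1, i = 0.
Intersections between consecutive envelope lines give the roots: for adjacent envelope indices i < j the intersection is x = (a_i − a_j) / (j − i). Reading off the sorted break points: {-1, 6}.
Verification: at each break x_0, at least two indices attain the minimum of min_i(a_i + i · x_0).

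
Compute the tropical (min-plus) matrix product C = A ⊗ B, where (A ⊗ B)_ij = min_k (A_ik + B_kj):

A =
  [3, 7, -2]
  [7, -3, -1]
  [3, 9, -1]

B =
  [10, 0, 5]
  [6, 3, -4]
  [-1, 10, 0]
A ⊗ B =
  [-3, 3, -2]
  [-2, 0, -7]
  [-2, 3, -1]

Apply the min-plus product entry-by-entry:
  C[0][0] = min over k of (A[0][0] + B[0][0] = 3 + 10 = 13, A[0][1] + B[1][0] = 7 + 6 = 13, A[0][2] + B[2][0] = -2 + -1 = -3) = -3 (attained at k = 2)
  C[0][1] = min over k of (A[0][0] + B[0][1] = 3 + 0 = 3, A[0][1] + B[1][1] = 7 + 3 = 10, A[0][2] + B[2][1] = -2 + 10 = 8) = 3 (attained at k = 0)
  C[0][2] = min over k of (A[0][0] + B[0][2] = 3 + 5 = 8, A[0][1] + B[1][2] = 7 + -4 = 3, A[0][2] + B[2][2] = -2 + 0 = -2) = -2 (attained at k = 2)
  C[1][0] = min over k of (A[1][0] + B[0][0] = 7 + 10 = 17, A[1][1] + B[1][0] = -3 + 6 = 3, A[1][2] + B[2][0] = -1 + -1 = -2) = -2 (attained at k = 2)
  C[1][1] = min over k of (A[1][0] + B[0][1] = 7 + 0 = 7, A[1][1] + B[1][1] = -3 + 3 = 0, A[1][2] + B[2][1] = -1 + 10 = 9) = 0 (attained at k = 1)
  C[1][2] = min over k of (A[1][0] + B[0][2] = 7 + 5 = 12, A[1][1] + B[1][2] = -3 + -4 = -7, A[1][2] + B[2][2] = -1 + 0 = -1) = -7 (attained at k = 1)
  C[2][0] = min over k of (A[2][0] + B[0][0] = 3 + 10 = 13, A[2][1] + B[1][0] = 9 + 6 = 15, A[2][2] + B[2][0] = -1 + -1 = -2) = -2 (attained at k = 2)
  C[2][1] = min over k of (A[2][0] + B[0][1] = 3 + 0 = 3, A[2][1] + B[1][1] = 9 + 3 = 12, A[2][2] + B[2][1] = -1 + 10 = 9) = 3 (attained at k = 0)
  C[2][2] = min over k of (A[2][0] + B[0][2] = 3 + 5 = 8, A[2][1] + B[1][2] = 9 + -4 = 5, A[2][2] + B[2][2] = -1 + 0 = -1) = -1 (attained at k = 2)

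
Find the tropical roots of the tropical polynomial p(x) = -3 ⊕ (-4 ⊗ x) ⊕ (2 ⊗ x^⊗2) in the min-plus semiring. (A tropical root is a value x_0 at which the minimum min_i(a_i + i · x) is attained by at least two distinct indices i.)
Roots: {-6, 1}

Each tropical root is a break point of the lower envelope of the lines y = a_i + i · x (there are 3 lines, with slopes 0, 1, ..., 2). Only the lines that attain the minimum somewhere contribute to roots; other lines are dominated. Here the surviving (envelope) indices are i = 2, i = 1, i = 0.
Intersections between consecutive envelope lines give the roots: for adjacent envelope indices i < j the intersection is x = (a_i − a_j) / (j − i). Reading off the sorted break points: {-6, 1}.
Verification: at each break x_0, at least two indices attain the minimum of min_i(a_i + i · x_0).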